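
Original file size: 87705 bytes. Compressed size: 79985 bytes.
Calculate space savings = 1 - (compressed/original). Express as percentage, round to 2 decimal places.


ratio = compressed/original = 79985/87705 = 0.911978
savings = 1 - ratio = 1 - 0.911978 = 0.088022
as a percentage: 0.088022 * 100 = 8.8%

Space savings = 1 - 79985/87705 = 8.8%


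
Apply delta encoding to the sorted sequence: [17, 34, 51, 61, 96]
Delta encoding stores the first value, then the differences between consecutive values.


First value: 17
Deltas:
  34 - 17 = 17
  51 - 34 = 17
  61 - 51 = 10
  96 - 61 = 35


Delta encoded: [17, 17, 17, 10, 35]


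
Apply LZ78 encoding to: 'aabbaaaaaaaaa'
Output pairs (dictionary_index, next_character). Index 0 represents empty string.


LZ78 encoding steps:
Dictionary: {0: ''}
Step 1: w='' (idx 0), next='a' -> output (0, 'a'), add 'a' as idx 1
Step 2: w='a' (idx 1), next='b' -> output (1, 'b'), add 'ab' as idx 2
Step 3: w='' (idx 0), next='b' -> output (0, 'b'), add 'b' as idx 3
Step 4: w='a' (idx 1), next='a' -> output (1, 'a'), add 'aa' as idx 4
Step 5: w='aa' (idx 4), next='a' -> output (4, 'a'), add 'aaa' as idx 5
Step 6: w='aaa' (idx 5), next='a' -> output (5, 'a'), add 'aaaa' as idx 6


Encoded: [(0, 'a'), (1, 'b'), (0, 'b'), (1, 'a'), (4, 'a'), (5, 'a')]


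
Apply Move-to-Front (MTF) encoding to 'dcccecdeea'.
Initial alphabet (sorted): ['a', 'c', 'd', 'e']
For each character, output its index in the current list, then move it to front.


MTF encoding:
'd': index 2 in ['a', 'c', 'd', 'e'] -> ['d', 'a', 'c', 'e']
'c': index 2 in ['d', 'a', 'c', 'e'] -> ['c', 'd', 'a', 'e']
'c': index 0 in ['c', 'd', 'a', 'e'] -> ['c', 'd', 'a', 'e']
'c': index 0 in ['c', 'd', 'a', 'e'] -> ['c', 'd', 'a', 'e']
'e': index 3 in ['c', 'd', 'a', 'e'] -> ['e', 'c', 'd', 'a']
'c': index 1 in ['e', 'c', 'd', 'a'] -> ['c', 'e', 'd', 'a']
'd': index 2 in ['c', 'e', 'd', 'a'] -> ['d', 'c', 'e', 'a']
'e': index 2 in ['d', 'c', 'e', 'a'] -> ['e', 'd', 'c', 'a']
'e': index 0 in ['e', 'd', 'c', 'a'] -> ['e', 'd', 'c', 'a']
'a': index 3 in ['e', 'd', 'c', 'a'] -> ['a', 'e', 'd', 'c']


Output: [2, 2, 0, 0, 3, 1, 2, 2, 0, 3]


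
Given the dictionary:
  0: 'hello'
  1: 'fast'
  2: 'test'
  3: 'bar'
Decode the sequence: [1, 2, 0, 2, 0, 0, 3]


Look up each index in the dictionary:
  1 -> 'fast'
  2 -> 'test'
  0 -> 'hello'
  2 -> 'test'
  0 -> 'hello'
  0 -> 'hello'
  3 -> 'bar'

Decoded: "fast test hello test hello hello bar"


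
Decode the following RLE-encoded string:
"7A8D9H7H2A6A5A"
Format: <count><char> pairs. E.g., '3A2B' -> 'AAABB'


Expanding each <count><char> pair:
  7A -> 'AAAAAAA'
  8D -> 'DDDDDDDD'
  9H -> 'HHHHHHHHH'
  7H -> 'HHHHHHH'
  2A -> 'AA'
  6A -> 'AAAAAA'
  5A -> 'AAAAA'

Decoded = AAAAAAADDDDDDDDHHHHHHHHHHHHHHHHAAAAAAAAAAAAA


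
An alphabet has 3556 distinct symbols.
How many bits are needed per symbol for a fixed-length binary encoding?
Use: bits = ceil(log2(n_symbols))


log2(3556) = 11.796
Bracket: 2^11 = 2048 < 3556 <= 2^12 = 4096
So ceil(log2(3556)) = 12

bits = ceil(log2(3556)) = ceil(11.796) = 12 bits


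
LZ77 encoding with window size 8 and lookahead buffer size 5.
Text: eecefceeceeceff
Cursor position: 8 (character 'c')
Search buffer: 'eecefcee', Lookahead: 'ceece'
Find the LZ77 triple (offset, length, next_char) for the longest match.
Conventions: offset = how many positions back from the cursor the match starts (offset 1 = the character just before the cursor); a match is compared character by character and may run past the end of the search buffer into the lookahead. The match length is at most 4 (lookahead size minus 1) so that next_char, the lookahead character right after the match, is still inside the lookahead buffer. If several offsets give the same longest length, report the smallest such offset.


Try each offset into the search buffer:
  offset=1 (pos 7, char 'e'): match length 0
  offset=2 (pos 6, char 'e'): match length 0
  offset=3 (pos 5, char 'c'): match length 4
  offset=4 (pos 4, char 'f'): match length 0
  offset=5 (pos 3, char 'e'): match length 0
  offset=6 (pos 2, char 'c'): match length 2
  offset=7 (pos 1, char 'e'): match length 0
  offset=8 (pos 0, char 'e'): match length 0
Longest match has length 4 at offset 3.
next_char = character at position 8 + 4 = 12 -> 'e'

Best match: offset=3, length=4 (matching 'ceec' starting at position 5)
LZ77 triple: (3, 4, 'e')


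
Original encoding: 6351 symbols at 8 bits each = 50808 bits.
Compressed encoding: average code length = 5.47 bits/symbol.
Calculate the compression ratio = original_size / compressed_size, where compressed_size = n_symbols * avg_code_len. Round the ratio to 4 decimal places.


original_size = n_symbols * orig_bits = 6351 * 8 = 50808 bits
compressed_size = n_symbols * avg_code_len = 6351 * 5.47 = 34739.97 bits
ratio = original_size / compressed_size = 50808 / 34739.97 = 1.4625

Compression ratio = 1.4625


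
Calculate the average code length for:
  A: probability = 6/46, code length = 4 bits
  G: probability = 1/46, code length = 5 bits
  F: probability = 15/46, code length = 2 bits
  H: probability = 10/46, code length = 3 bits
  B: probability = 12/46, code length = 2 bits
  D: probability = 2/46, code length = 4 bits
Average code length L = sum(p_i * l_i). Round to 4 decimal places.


Weighted contributions p_i * l_i:
  A: (6/46) * 4 = 24/46
  G: (1/46) * 5 = 5/46
  F: (15/46) * 2 = 30/46
  H: (10/46) * 3 = 30/46
  B: (12/46) * 2 = 24/46
  D: (2/46) * 4 = 8/46
Sum = (24 + 5 + 30 + 30 + 24 + 8)/46 = 121/46

L = 121/46 = 2.6304 bits/symbol


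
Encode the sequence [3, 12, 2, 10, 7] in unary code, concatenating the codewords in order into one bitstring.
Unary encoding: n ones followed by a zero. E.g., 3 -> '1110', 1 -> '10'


Encode each number as n ones followed by a terminating 0:
  3 -> 1110 (4 bits)
  12 -> 1111111111110 (13 bits)
  2 -> 110 (3 bits)
  10 -> 11111111110 (11 bits)
  7 -> 11111110 (8 bits)
Total length = 4 + 13 + 3 + 11 + 8 = 39 bits.

Unary([3, 12, 2, 10, 7]) = 111011111111111101101111111111011111110 (39 bits)


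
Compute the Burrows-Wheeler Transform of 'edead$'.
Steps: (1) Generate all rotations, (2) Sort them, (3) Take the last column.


Rotations (sorted):
  0: $edead -> last char: d
  1: ad$ede -> last char: e
  2: d$edea -> last char: a
  3: dead$e -> last char: e
  4: ead$ed -> last char: d
  5: edead$ -> last char: $


BWT = deaed$


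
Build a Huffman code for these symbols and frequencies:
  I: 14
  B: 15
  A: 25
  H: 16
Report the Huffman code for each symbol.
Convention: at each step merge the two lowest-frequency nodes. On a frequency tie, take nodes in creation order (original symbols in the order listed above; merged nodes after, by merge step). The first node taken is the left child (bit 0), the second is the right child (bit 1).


Huffman tree construction:
Step 1: Merge I(14) + B(15) = 29
Step 2: Merge H(16) + A(25) = 41
Step 3: Merge (I+B)(29) + (H+A)(41) = 70
Read each symbol's code off the tree from the root (left child = 0, right child = 1).

Codes:
  I: 00 (length 2)
  B: 01 (length 2)
  A: 11 (length 2)
  H: 10 (length 2)
Average code length: 140/70 = 2.0000 bits/symbol


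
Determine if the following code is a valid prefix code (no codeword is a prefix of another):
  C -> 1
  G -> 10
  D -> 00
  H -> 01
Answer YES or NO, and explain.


Checking each pair (does one codeword prefix another?):
  C='1' vs G='10': prefix -- VIOLATION

NO -- this is NOT a valid prefix code. C (1) is a prefix of G (10).


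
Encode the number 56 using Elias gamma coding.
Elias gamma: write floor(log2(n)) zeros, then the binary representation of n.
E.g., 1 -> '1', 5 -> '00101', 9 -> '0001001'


num_bits = floor(log2(56)) + 1 = 6
leading_zeros = num_bits - 1 = 5
binary(56) = 111000

Elias gamma(56) = '00000' + '111000' = 00000111000 (11 bits)


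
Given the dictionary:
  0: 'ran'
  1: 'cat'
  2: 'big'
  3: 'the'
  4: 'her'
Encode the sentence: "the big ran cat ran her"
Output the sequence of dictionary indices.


Look up each word in the dictionary:
  'the' -> 3
  'big' -> 2
  'ran' -> 0
  'cat' -> 1
  'ran' -> 0
  'her' -> 4

Encoded: [3, 2, 0, 1, 0, 4]


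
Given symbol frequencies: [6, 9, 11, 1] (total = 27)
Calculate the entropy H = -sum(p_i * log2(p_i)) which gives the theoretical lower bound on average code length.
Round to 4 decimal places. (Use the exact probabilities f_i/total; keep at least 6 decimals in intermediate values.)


Per-symbol terms -p_i * log2(p_i) with p_i = f_i/27:
  p = 6/27 = 0.222222: log2(p) = -2.169925, -p*log2(p) = 0.482206
  p = 9/27 = 0.333333: log2(p) = -1.584963, -p*log2(p) = 0.528321
  p = 11/27 = 0.407407: log2(p) = -1.295456, -p*log2(p) = 0.527778
  p = 1/27 = 0.037037: log2(p) = -4.754888, -p*log2(p) = 0.176107
H = 0.482206 + 0.528321 + 0.527778 + 0.176107 = 1.714412

H = 1.7144 bits/symbol


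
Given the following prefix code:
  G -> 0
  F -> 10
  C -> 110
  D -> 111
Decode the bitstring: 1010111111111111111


Decoding step by step:
Bits 10 -> F
Bits 10 -> F
Bits 111 -> D
Bits 111 -> D
Bits 111 -> D
Bits 111 -> D
Bits 111 -> D


Decoded message: FFDDDDD


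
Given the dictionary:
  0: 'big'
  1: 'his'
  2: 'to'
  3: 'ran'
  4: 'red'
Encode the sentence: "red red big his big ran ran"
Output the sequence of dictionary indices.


Look up each word in the dictionary:
  'red' -> 4
  'red' -> 4
  'big' -> 0
  'his' -> 1
  'big' -> 0
  'ran' -> 3
  'ran' -> 3

Encoded: [4, 4, 0, 1, 0, 3, 3]


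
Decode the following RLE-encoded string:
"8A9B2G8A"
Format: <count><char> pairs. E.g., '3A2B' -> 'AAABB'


Expanding each <count><char> pair:
  8A -> 'AAAAAAAA'
  9B -> 'BBBBBBBBB'
  2G -> 'GG'
  8A -> 'AAAAAAAA'

Decoded = AAAAAAAABBBBBBBBBGGAAAAAAAA


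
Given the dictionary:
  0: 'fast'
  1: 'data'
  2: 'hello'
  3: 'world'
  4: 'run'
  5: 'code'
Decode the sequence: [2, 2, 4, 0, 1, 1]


Look up each index in the dictionary:
  2 -> 'hello'
  2 -> 'hello'
  4 -> 'run'
  0 -> 'fast'
  1 -> 'data'
  1 -> 'data'

Decoded: "hello hello run fast data data"


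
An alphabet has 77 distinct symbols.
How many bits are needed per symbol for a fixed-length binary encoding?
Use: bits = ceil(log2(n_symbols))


log2(77) = 6.2668
Bracket: 2^6 = 64 < 77 <= 2^7 = 128
So ceil(log2(77)) = 7

bits = ceil(log2(77)) = ceil(6.2668) = 7 bits


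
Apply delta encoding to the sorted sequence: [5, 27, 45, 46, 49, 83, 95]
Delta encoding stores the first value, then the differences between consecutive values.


First value: 5
Deltas:
  27 - 5 = 22
  45 - 27 = 18
  46 - 45 = 1
  49 - 46 = 3
  83 - 49 = 34
  95 - 83 = 12


Delta encoded: [5, 22, 18, 1, 3, 34, 12]


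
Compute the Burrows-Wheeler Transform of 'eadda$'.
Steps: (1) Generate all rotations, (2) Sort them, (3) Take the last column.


Rotations (sorted):
  0: $eadda -> last char: a
  1: a$eadd -> last char: d
  2: adda$e -> last char: e
  3: da$ead -> last char: d
  4: dda$ea -> last char: a
  5: eadda$ -> last char: $


BWT = adeda$


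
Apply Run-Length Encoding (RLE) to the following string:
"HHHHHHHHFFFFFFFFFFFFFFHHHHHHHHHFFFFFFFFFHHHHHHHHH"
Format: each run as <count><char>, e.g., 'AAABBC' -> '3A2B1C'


Scanning runs left to right:
  i=0: run of 'H' x 8 -> '8H'
  i=8: run of 'F' x 14 -> '14F'
  i=22: run of 'H' x 9 -> '9H'
  i=31: run of 'F' x 9 -> '9F'
  i=40: run of 'H' x 9 -> '9H'

RLE = 8H14F9H9F9H


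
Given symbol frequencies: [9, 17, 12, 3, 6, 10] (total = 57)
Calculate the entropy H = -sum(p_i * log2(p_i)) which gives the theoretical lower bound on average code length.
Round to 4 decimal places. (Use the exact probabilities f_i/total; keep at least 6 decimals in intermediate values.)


Per-symbol terms -p_i * log2(p_i) with p_i = f_i/57:
  p = 9/57 = 0.157895: log2(p) = -2.662965, -p*log2(p) = 0.420468
  p = 17/57 = 0.298246: log2(p) = -1.745427, -p*log2(p) = 0.520566
  p = 12/57 = 0.210526: log2(p) = -2.247928, -p*log2(p) = 0.473248
  p = 3/57 = 0.052632: log2(p) = -4.247928, -p*log2(p) = 0.223575
  p = 6/57 = 0.105263: log2(p) = -3.247928, -p*log2(p) = 0.341887
  p = 10/57 = 0.175439: log2(p) = -2.510962, -p*log2(p) = 0.440520
H = 0.420468 + 0.520566 + 0.473248 + 0.223575 + 0.341887 + 0.440520 = 2.420264

H = 2.4203 bits/symbol


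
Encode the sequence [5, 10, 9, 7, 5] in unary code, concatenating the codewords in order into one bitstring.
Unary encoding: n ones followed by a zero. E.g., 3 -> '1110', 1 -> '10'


Encode each number as n ones followed by a terminating 0:
  5 -> 111110 (6 bits)
  10 -> 11111111110 (11 bits)
  9 -> 1111111110 (10 bits)
  7 -> 11111110 (8 bits)
  5 -> 111110 (6 bits)
Total length = 6 + 11 + 10 + 8 + 6 = 41 bits.

Unary([5, 10, 9, 7, 5]) = 11111011111111110111111111011111110111110 (41 bits)


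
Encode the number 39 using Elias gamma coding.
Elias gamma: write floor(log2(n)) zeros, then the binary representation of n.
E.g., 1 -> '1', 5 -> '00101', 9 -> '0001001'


num_bits = floor(log2(39)) + 1 = 6
leading_zeros = num_bits - 1 = 5
binary(39) = 100111

Elias gamma(39) = '00000' + '100111' = 00000100111 (11 bits)


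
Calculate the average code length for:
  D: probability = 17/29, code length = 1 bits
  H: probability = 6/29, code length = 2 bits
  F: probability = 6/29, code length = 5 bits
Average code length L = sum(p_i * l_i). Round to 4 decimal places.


Weighted contributions p_i * l_i:
  D: (17/29) * 1 = 17/29
  H: (6/29) * 2 = 12/29
  F: (6/29) * 5 = 30/29
Sum = (17 + 12 + 30)/29 = 59/29

L = 59/29 = 2.0345 bits/symbol


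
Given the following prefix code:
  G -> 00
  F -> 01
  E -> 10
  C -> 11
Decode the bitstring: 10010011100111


Decoding step by step:
Bits 10 -> E
Bits 01 -> F
Bits 00 -> G
Bits 11 -> C
Bits 10 -> E
Bits 01 -> F
Bits 11 -> C


Decoded message: EFGCEFC


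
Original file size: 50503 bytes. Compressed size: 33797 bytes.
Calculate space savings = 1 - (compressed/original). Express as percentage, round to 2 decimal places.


ratio = compressed/original = 33797/50503 = 0.669208
savings = 1 - ratio = 1 - 0.669208 = 0.330792
as a percentage: 0.330792 * 100 = 33.08%

Space savings = 1 - 33797/50503 = 33.08%


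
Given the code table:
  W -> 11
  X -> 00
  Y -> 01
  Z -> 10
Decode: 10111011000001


Decoding:
10 -> Z
11 -> W
10 -> Z
11 -> W
00 -> X
00 -> X
01 -> Y


Result: ZWZWXXY


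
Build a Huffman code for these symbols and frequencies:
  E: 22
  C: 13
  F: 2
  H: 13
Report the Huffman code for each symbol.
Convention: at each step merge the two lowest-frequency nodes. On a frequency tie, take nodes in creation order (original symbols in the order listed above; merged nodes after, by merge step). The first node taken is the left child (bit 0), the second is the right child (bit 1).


Huffman tree construction:
Step 1: Merge F(2) + C(13) = 15
Step 2: Merge H(13) + (F+C)(15) = 28
Step 3: Merge E(22) + (H+(F+C))(28) = 50
Read each symbol's code off the tree from the root (left child = 0, right child = 1).

Codes:
  E: 0 (length 1)
  C: 111 (length 3)
  F: 110 (length 3)
  H: 10 (length 2)
Average code length: 93/50 = 1.8600 bits/symbol


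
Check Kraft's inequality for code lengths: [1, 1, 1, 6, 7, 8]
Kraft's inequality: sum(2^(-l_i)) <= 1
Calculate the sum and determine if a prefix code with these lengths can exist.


Sum = 2^(-1) + 2^(-1) + 2^(-1) + 2^(-6) + 2^(-7) + 2^(-8)
    = 0.5 + 0.5 + 0.5 + 0.015625 + 0.0078125 + 0.00390625
    = 391/256 = 1.52734375
Since 1.52734375 > 1, Kraft's inequality is NOT satisfied.
A prefix code with these lengths CANNOT exist.

Kraft sum = 1.52734375. Not satisfied.


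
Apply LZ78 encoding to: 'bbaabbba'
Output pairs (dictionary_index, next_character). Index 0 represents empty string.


LZ78 encoding steps:
Dictionary: {0: ''}
Step 1: w='' (idx 0), next='b' -> output (0, 'b'), add 'b' as idx 1
Step 2: w='b' (idx 1), next='a' -> output (1, 'a'), add 'ba' as idx 2
Step 3: w='' (idx 0), next='a' -> output (0, 'a'), add 'a' as idx 3
Step 4: w='b' (idx 1), next='b' -> output (1, 'b'), add 'bb' as idx 4
Step 5: w='ba' (idx 2), end of input -> output (2, '')


Encoded: [(0, 'b'), (1, 'a'), (0, 'a'), (1, 'b'), (2, '')]


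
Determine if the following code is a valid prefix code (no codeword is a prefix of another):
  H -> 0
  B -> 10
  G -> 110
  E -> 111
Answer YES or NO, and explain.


Checking each pair (does one codeword prefix another?):
  H='0' vs B='10': no prefix
  H='0' vs G='110': no prefix
  H='0' vs E='111': no prefix
  B='10' vs H='0': no prefix
  B='10' vs G='110': no prefix
  B='10' vs E='111': no prefix
  G='110' vs H='0': no prefix
  G='110' vs B='10': no prefix
  G='110' vs E='111': no prefix
  E='111' vs H='0': no prefix
  E='111' vs B='10': no prefix
  E='111' vs G='110': no prefix
No violation found over all pairs.

YES -- this is a valid prefix code. No codeword is a prefix of any other codeword.


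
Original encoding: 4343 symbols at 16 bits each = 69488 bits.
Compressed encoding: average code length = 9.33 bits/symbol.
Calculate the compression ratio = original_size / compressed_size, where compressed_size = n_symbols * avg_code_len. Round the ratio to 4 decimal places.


original_size = n_symbols * orig_bits = 4343 * 16 = 69488 bits
compressed_size = n_symbols * avg_code_len = 4343 * 9.33 = 40520.19 bits
ratio = original_size / compressed_size = 69488 / 40520.19 = 1.7149

Compression ratio = 1.7149


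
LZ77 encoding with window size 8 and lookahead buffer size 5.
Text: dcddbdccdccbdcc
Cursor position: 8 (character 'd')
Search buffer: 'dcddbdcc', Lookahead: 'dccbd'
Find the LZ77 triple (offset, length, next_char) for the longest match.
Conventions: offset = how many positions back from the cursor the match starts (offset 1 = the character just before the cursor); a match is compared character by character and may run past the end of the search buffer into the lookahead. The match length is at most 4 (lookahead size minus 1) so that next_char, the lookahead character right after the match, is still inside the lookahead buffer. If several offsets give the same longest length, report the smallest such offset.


Try each offset into the search buffer:
  offset=1 (pos 7, char 'c'): match length 0
  offset=2 (pos 6, char 'c'): match length 0
  offset=3 (pos 5, char 'd'): match length 3
  offset=4 (pos 4, char 'b'): match length 0
  offset=5 (pos 3, char 'd'): match length 1
  offset=6 (pos 2, char 'd'): match length 1
  offset=7 (pos 1, char 'c'): match length 0
  offset=8 (pos 0, char 'd'): match length 2
Longest match has length 3 at offset 3.
next_char = character at position 8 + 3 = 11 -> 'b'

Best match: offset=3, length=3 (matching 'dcc' starting at position 5)
LZ77 triple: (3, 3, 'b')


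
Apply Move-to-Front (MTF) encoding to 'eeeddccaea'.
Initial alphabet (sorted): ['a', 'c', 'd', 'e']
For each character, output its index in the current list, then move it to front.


MTF encoding:
'e': index 3 in ['a', 'c', 'd', 'e'] -> ['e', 'a', 'c', 'd']
'e': index 0 in ['e', 'a', 'c', 'd'] -> ['e', 'a', 'c', 'd']
'e': index 0 in ['e', 'a', 'c', 'd'] -> ['e', 'a', 'c', 'd']
'd': index 3 in ['e', 'a', 'c', 'd'] -> ['d', 'e', 'a', 'c']
'd': index 0 in ['d', 'e', 'a', 'c'] -> ['d', 'e', 'a', 'c']
'c': index 3 in ['d', 'e', 'a', 'c'] -> ['c', 'd', 'e', 'a']
'c': index 0 in ['c', 'd', 'e', 'a'] -> ['c', 'd', 'e', 'a']
'a': index 3 in ['c', 'd', 'e', 'a'] -> ['a', 'c', 'd', 'e']
'e': index 3 in ['a', 'c', 'd', 'e'] -> ['e', 'a', 'c', 'd']
'a': index 1 in ['e', 'a', 'c', 'd'] -> ['a', 'e', 'c', 'd']


Output: [3, 0, 0, 3, 0, 3, 0, 3, 3, 1]


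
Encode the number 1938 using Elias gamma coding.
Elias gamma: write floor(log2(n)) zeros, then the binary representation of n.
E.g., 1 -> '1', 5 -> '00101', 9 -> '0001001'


num_bits = floor(log2(1938)) + 1 = 11
leading_zeros = num_bits - 1 = 10
binary(1938) = 11110010010

Elias gamma(1938) = '0000000000' + '11110010010' = 000000000011110010010 (21 bits)


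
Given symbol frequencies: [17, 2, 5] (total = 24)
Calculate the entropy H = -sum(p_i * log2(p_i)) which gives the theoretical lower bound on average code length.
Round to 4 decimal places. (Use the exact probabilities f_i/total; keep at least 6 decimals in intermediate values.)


Per-symbol terms -p_i * log2(p_i) with p_i = f_i/24:
  p = 17/24 = 0.708333: log2(p) = -0.497500, -p*log2(p) = 0.352396
  p = 2/24 = 0.083333: log2(p) = -3.584963, -p*log2(p) = 0.298747
  p = 5/24 = 0.208333: log2(p) = -2.263034, -p*log2(p) = 0.471466
H = 0.352396 + 0.298747 + 0.471466 = 1.122609

H = 1.1226 bits/symbol


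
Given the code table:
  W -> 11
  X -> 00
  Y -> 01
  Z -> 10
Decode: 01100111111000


Decoding:
01 -> Y
10 -> Z
01 -> Y
11 -> W
11 -> W
10 -> Z
00 -> X


Result: YZYWWZX


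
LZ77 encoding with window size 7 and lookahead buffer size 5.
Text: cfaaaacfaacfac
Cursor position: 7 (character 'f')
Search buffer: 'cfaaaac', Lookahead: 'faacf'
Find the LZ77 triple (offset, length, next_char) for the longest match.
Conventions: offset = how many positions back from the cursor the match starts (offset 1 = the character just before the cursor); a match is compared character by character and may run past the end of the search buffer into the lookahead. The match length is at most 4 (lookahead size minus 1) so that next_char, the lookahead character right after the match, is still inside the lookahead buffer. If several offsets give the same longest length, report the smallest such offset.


Try each offset into the search buffer:
  offset=1 (pos 6, char 'c'): match length 0
  offset=2 (pos 5, char 'a'): match length 0
  offset=3 (pos 4, char 'a'): match length 0
  offset=4 (pos 3, char 'a'): match length 0
  offset=5 (pos 2, char 'a'): match length 0
  offset=6 (pos 1, char 'f'): match length 3
  offset=7 (pos 0, char 'c'): match length 0
Longest match has length 3 at offset 6.
next_char = character at position 7 + 3 = 10 -> 'c'

Best match: offset=6, length=3 (matching 'faa' starting at position 1)
LZ77 triple: (6, 3, 'c')


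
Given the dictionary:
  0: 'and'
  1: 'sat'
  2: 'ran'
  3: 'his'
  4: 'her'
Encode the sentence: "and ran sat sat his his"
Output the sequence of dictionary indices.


Look up each word in the dictionary:
  'and' -> 0
  'ran' -> 2
  'sat' -> 1
  'sat' -> 1
  'his' -> 3
  'his' -> 3

Encoded: [0, 2, 1, 1, 3, 3]


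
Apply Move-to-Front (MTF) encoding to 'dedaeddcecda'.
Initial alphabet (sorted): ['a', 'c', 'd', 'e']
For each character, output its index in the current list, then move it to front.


MTF encoding:
'd': index 2 in ['a', 'c', 'd', 'e'] -> ['d', 'a', 'c', 'e']
'e': index 3 in ['d', 'a', 'c', 'e'] -> ['e', 'd', 'a', 'c']
'd': index 1 in ['e', 'd', 'a', 'c'] -> ['d', 'e', 'a', 'c']
'a': index 2 in ['d', 'e', 'a', 'c'] -> ['a', 'd', 'e', 'c']
'e': index 2 in ['a', 'd', 'e', 'c'] -> ['e', 'a', 'd', 'c']
'd': index 2 in ['e', 'a', 'd', 'c'] -> ['d', 'e', 'a', 'c']
'd': index 0 in ['d', 'e', 'a', 'c'] -> ['d', 'e', 'a', 'c']
'c': index 3 in ['d', 'e', 'a', 'c'] -> ['c', 'd', 'e', 'a']
'e': index 2 in ['c', 'd', 'e', 'a'] -> ['e', 'c', 'd', 'a']
'c': index 1 in ['e', 'c', 'd', 'a'] -> ['c', 'e', 'd', 'a']
'd': index 2 in ['c', 'e', 'd', 'a'] -> ['d', 'c', 'e', 'a']
'a': index 3 in ['d', 'c', 'e', 'a'] -> ['a', 'd', 'c', 'e']


Output: [2, 3, 1, 2, 2, 2, 0, 3, 2, 1, 2, 3]


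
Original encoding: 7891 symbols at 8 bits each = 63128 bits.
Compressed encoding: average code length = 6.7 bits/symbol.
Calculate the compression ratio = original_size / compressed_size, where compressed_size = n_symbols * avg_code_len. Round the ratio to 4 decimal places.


original_size = n_symbols * orig_bits = 7891 * 8 = 63128 bits
compressed_size = n_symbols * avg_code_len = 7891 * 6.7 = 52869.7 bits
ratio = original_size / compressed_size = 63128 / 52869.7 = 1.194

Compression ratio = 1.194


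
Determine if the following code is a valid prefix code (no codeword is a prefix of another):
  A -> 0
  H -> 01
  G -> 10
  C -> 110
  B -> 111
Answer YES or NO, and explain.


Checking each pair (does one codeword prefix another?):
  A='0' vs H='01': prefix -- VIOLATION

NO -- this is NOT a valid prefix code. A (0) is a prefix of H (01).


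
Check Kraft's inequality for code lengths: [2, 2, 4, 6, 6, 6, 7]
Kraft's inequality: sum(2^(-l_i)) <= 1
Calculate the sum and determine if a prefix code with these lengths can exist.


Sum = 2^(-2) + 2^(-2) + 2^(-4) + 2^(-6) + 2^(-6) + 2^(-6) + 2^(-7)
    = 0.25 + 0.25 + 0.0625 + 0.015625 + 0.015625 + 0.015625 + 0.0078125
    = 79/128 = 0.6171875
Since 0.6171875 <= 1, Kraft's inequality IS satisfied.
A prefix code with these lengths CAN exist.

Kraft sum = 0.6171875. Satisfied.


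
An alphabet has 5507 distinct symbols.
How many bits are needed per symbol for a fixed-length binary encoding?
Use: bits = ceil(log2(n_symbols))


log2(5507) = 12.4271
Bracket: 2^12 = 4096 < 5507 <= 2^13 = 8192
So ceil(log2(5507)) = 13

bits = ceil(log2(5507)) = ceil(12.4271) = 13 bits


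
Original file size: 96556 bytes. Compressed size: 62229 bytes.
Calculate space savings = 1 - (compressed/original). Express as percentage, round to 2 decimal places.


ratio = compressed/original = 62229/96556 = 0.644486
savings = 1 - ratio = 1 - 0.644486 = 0.355514
as a percentage: 0.355514 * 100 = 35.55%

Space savings = 1 - 62229/96556 = 35.55%


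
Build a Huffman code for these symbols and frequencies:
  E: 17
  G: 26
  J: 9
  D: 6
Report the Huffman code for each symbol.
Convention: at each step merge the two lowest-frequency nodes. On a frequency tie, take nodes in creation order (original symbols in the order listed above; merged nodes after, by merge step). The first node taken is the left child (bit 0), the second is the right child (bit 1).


Huffman tree construction:
Step 1: Merge D(6) + J(9) = 15
Step 2: Merge (D+J)(15) + E(17) = 32
Step 3: Merge G(26) + ((D+J)+E)(32) = 58
Read each symbol's code off the tree from the root (left child = 0, right child = 1).

Codes:
  E: 11 (length 2)
  G: 0 (length 1)
  J: 101 (length 3)
  D: 100 (length 3)
Average code length: 105/58 = 1.8103 bits/symbol


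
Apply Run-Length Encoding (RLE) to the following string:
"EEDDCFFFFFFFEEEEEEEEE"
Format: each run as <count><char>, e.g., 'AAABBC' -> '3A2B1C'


Scanning runs left to right:
  i=0: run of 'E' x 2 -> '2E'
  i=2: run of 'D' x 2 -> '2D'
  i=4: run of 'C' x 1 -> '1C'
  i=5: run of 'F' x 7 -> '7F'
  i=12: run of 'E' x 9 -> '9E'

RLE = 2E2D1C7F9E


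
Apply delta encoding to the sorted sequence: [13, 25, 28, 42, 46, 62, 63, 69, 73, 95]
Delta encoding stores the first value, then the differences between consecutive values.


First value: 13
Deltas:
  25 - 13 = 12
  28 - 25 = 3
  42 - 28 = 14
  46 - 42 = 4
  62 - 46 = 16
  63 - 62 = 1
  69 - 63 = 6
  73 - 69 = 4
  95 - 73 = 22


Delta encoded: [13, 12, 3, 14, 4, 16, 1, 6, 4, 22]


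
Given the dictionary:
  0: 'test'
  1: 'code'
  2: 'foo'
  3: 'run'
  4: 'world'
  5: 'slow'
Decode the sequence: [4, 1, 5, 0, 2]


Look up each index in the dictionary:
  4 -> 'world'
  1 -> 'code'
  5 -> 'slow'
  0 -> 'test'
  2 -> 'foo'

Decoded: "world code slow test foo"


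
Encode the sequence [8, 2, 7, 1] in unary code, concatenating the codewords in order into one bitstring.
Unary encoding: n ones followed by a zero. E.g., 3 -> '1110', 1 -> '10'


Encode each number as n ones followed by a terminating 0:
  8 -> 111111110 (9 bits)
  2 -> 110 (3 bits)
  7 -> 11111110 (8 bits)
  1 -> 10 (2 bits)
Total length = 9 + 3 + 8 + 2 = 22 bits.

Unary([8, 2, 7, 1]) = 1111111101101111111010 (22 bits)


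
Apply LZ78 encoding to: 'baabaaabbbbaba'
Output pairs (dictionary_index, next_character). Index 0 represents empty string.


LZ78 encoding steps:
Dictionary: {0: ''}
Step 1: w='' (idx 0), next='b' -> output (0, 'b'), add 'b' as idx 1
Step 2: w='' (idx 0), next='a' -> output (0, 'a'), add 'a' as idx 2
Step 3: w='a' (idx 2), next='b' -> output (2, 'b'), add 'ab' as idx 3
Step 4: w='a' (idx 2), next='a' -> output (2, 'a'), add 'aa' as idx 4
Step 5: w='ab' (idx 3), next='b' -> output (3, 'b'), add 'abb' as idx 5
Step 6: w='b' (idx 1), next='b' -> output (1, 'b'), add 'bb' as idx 6
Step 7: w='ab' (idx 3), next='a' -> output (3, 'a'), add 'aba' as idx 7


Encoded: [(0, 'b'), (0, 'a'), (2, 'b'), (2, 'a'), (3, 'b'), (1, 'b'), (3, 'a')]


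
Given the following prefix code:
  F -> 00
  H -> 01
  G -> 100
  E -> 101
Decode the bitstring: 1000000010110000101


Decoding step by step:
Bits 100 -> G
Bits 00 -> F
Bits 00 -> F
Bits 01 -> H
Bits 01 -> H
Bits 100 -> G
Bits 00 -> F
Bits 101 -> E


Decoded message: GFFHHGFE


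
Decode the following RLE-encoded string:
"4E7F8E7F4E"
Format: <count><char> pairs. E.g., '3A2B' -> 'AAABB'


Expanding each <count><char> pair:
  4E -> 'EEEE'
  7F -> 'FFFFFFF'
  8E -> 'EEEEEEEE'
  7F -> 'FFFFFFF'
  4E -> 'EEEE'

Decoded = EEEEFFFFFFFEEEEEEEEFFFFFFFEEEE


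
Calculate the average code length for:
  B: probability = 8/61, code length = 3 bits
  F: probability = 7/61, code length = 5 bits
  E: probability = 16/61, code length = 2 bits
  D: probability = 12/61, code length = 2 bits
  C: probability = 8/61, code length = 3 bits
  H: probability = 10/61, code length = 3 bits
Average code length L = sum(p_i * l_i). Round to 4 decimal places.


Weighted contributions p_i * l_i:
  B: (8/61) * 3 = 24/61
  F: (7/61) * 5 = 35/61
  E: (16/61) * 2 = 32/61
  D: (12/61) * 2 = 24/61
  C: (8/61) * 3 = 24/61
  H: (10/61) * 3 = 30/61
Sum = (24 + 35 + 32 + 24 + 24 + 30)/61 = 169/61

L = 169/61 = 2.7705 bits/symbol


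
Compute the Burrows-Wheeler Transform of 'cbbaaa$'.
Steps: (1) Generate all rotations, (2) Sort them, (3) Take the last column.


Rotations (sorted):
  0: $cbbaaa -> last char: a
  1: a$cbbaa -> last char: a
  2: aa$cbba -> last char: a
  3: aaa$cbb -> last char: b
  4: baaa$cb -> last char: b
  5: bbaaa$c -> last char: c
  6: cbbaaa$ -> last char: $


BWT = aaabbc$


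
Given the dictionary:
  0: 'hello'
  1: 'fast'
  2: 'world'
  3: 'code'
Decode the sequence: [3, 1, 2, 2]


Look up each index in the dictionary:
  3 -> 'code'
  1 -> 'fast'
  2 -> 'world'
  2 -> 'world'

Decoded: "code fast world world"


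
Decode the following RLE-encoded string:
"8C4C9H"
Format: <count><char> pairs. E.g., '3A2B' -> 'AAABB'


Expanding each <count><char> pair:
  8C -> 'CCCCCCCC'
  4C -> 'CCCC'
  9H -> 'HHHHHHHHH'

Decoded = CCCCCCCCCCCCHHHHHHHHH


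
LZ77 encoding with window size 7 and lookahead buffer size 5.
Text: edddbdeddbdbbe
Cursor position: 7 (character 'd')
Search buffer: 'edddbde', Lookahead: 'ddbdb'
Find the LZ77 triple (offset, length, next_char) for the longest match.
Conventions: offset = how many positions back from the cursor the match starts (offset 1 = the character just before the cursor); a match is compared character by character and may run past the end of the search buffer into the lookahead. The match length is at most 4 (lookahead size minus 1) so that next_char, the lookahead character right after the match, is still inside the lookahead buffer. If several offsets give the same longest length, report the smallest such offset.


Try each offset into the search buffer:
  offset=1 (pos 6, char 'e'): match length 0
  offset=2 (pos 5, char 'd'): match length 1
  offset=3 (pos 4, char 'b'): match length 0
  offset=4 (pos 3, char 'd'): match length 1
  offset=5 (pos 2, char 'd'): match length 4
  offset=6 (pos 1, char 'd'): match length 2
  offset=7 (pos 0, char 'e'): match length 0
Longest match has length 4 at offset 5.
next_char = character at position 7 + 4 = 11 -> 'b'

Best match: offset=5, length=4 (matching 'ddbd' starting at position 2)
LZ77 triple: (5, 4, 'b')


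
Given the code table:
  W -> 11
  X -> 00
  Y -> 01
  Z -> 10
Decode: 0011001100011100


Decoding:
00 -> X
11 -> W
00 -> X
11 -> W
00 -> X
01 -> Y
11 -> W
00 -> X


Result: XWXWXYWX


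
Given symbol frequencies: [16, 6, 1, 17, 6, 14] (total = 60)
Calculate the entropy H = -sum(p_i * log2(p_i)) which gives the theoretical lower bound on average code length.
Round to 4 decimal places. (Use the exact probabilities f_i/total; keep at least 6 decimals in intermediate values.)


Per-symbol terms -p_i * log2(p_i) with p_i = f_i/60:
  p = 16/60 = 0.266667: log2(p) = -1.906891, -p*log2(p) = 0.508504
  p = 6/60 = 0.100000: log2(p) = -3.321928, -p*log2(p) = 0.332193
  p = 1/60 = 0.016667: log2(p) = -5.906891, -p*log2(p) = 0.098448
  p = 17/60 = 0.283333: log2(p) = -1.819428, -p*log2(p) = 0.515505
  p = 6/60 = 0.100000: log2(p) = -3.321928, -p*log2(p) = 0.332193
  p = 14/60 = 0.233333: log2(p) = -2.099536, -p*log2(p) = 0.489892
H = 0.508504 + 0.332193 + 0.098448 + 0.515505 + 0.332193 + 0.489892 = 2.276735

H = 2.2767 bits/symbol


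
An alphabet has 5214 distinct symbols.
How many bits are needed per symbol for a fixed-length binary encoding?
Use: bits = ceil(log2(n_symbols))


log2(5214) = 12.3482
Bracket: 2^12 = 4096 < 5214 <= 2^13 = 8192
So ceil(log2(5214)) = 13

bits = ceil(log2(5214)) = ceil(12.3482) = 13 bits


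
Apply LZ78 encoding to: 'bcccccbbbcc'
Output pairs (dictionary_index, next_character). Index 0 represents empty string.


LZ78 encoding steps:
Dictionary: {0: ''}
Step 1: w='' (idx 0), next='b' -> output (0, 'b'), add 'b' as idx 1
Step 2: w='' (idx 0), next='c' -> output (0, 'c'), add 'c' as idx 2
Step 3: w='c' (idx 2), next='c' -> output (2, 'c'), add 'cc' as idx 3
Step 4: w='cc' (idx 3), next='b' -> output (3, 'b'), add 'ccb' as idx 4
Step 5: w='b' (idx 1), next='b' -> output (1, 'b'), add 'bb' as idx 5
Step 6: w='cc' (idx 3), end of input -> output (3, '')


Encoded: [(0, 'b'), (0, 'c'), (2, 'c'), (3, 'b'), (1, 'b'), (3, '')]


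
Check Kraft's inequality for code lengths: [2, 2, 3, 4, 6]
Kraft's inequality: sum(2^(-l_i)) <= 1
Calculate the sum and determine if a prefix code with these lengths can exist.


Sum = 2^(-2) + 2^(-2) + 2^(-3) + 2^(-4) + 2^(-6)
    = 0.25 + 0.25 + 0.125 + 0.0625 + 0.015625
    = 45/64 = 0.703125
Since 0.703125 <= 1, Kraft's inequality IS satisfied.
A prefix code with these lengths CAN exist.

Kraft sum = 0.703125. Satisfied.


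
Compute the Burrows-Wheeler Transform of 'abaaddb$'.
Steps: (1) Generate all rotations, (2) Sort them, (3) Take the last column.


Rotations (sorted):
  0: $abaaddb -> last char: b
  1: aaddb$ab -> last char: b
  2: abaaddb$ -> last char: $
  3: addb$aba -> last char: a
  4: b$abaadd -> last char: d
  5: baaddb$a -> last char: a
  6: db$abaad -> last char: d
  7: ddb$abaa -> last char: a


BWT = bb$adada


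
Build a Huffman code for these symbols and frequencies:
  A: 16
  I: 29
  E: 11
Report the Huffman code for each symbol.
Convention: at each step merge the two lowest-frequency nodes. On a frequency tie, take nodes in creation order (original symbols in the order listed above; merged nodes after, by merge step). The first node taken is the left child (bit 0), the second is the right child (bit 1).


Huffman tree construction:
Step 1: Merge E(11) + A(16) = 27
Step 2: Merge (E+A)(27) + I(29) = 56
Read each symbol's code off the tree from the root (left child = 0, right child = 1).

Codes:
  A: 01 (length 2)
  I: 1 (length 1)
  E: 00 (length 2)
Average code length: 83/56 = 1.4821 bits/symbol


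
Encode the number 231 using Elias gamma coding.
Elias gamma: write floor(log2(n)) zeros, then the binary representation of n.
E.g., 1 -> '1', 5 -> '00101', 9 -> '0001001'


num_bits = floor(log2(231)) + 1 = 8
leading_zeros = num_bits - 1 = 7
binary(231) = 11100111

Elias gamma(231) = '0000000' + '11100111' = 000000011100111 (15 bits)


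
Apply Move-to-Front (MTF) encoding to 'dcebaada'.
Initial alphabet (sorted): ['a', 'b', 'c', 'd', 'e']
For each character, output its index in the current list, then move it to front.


MTF encoding:
'd': index 3 in ['a', 'b', 'c', 'd', 'e'] -> ['d', 'a', 'b', 'c', 'e']
'c': index 3 in ['d', 'a', 'b', 'c', 'e'] -> ['c', 'd', 'a', 'b', 'e']
'e': index 4 in ['c', 'd', 'a', 'b', 'e'] -> ['e', 'c', 'd', 'a', 'b']
'b': index 4 in ['e', 'c', 'd', 'a', 'b'] -> ['b', 'e', 'c', 'd', 'a']
'a': index 4 in ['b', 'e', 'c', 'd', 'a'] -> ['a', 'b', 'e', 'c', 'd']
'a': index 0 in ['a', 'b', 'e', 'c', 'd'] -> ['a', 'b', 'e', 'c', 'd']
'd': index 4 in ['a', 'b', 'e', 'c', 'd'] -> ['d', 'a', 'b', 'e', 'c']
'a': index 1 in ['d', 'a', 'b', 'e', 'c'] -> ['a', 'd', 'b', 'e', 'c']


Output: [3, 3, 4, 4, 4, 0, 4, 1]


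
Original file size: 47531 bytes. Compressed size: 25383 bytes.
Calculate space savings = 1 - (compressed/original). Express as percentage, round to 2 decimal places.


ratio = compressed/original = 25383/47531 = 0.53403
savings = 1 - ratio = 1 - 0.53403 = 0.46597
as a percentage: 0.46597 * 100 = 46.6%

Space savings = 1 - 25383/47531 = 46.6%


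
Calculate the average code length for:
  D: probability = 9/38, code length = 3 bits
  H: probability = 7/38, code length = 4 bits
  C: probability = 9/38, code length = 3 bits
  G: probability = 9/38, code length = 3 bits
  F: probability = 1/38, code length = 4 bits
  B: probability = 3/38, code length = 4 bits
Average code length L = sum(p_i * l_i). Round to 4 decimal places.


Weighted contributions p_i * l_i:
  D: (9/38) * 3 = 27/38
  H: (7/38) * 4 = 28/38
  C: (9/38) * 3 = 27/38
  G: (9/38) * 3 = 27/38
  F: (1/38) * 4 = 4/38
  B: (3/38) * 4 = 12/38
Sum = (27 + 28 + 27 + 27 + 4 + 12)/38 = 125/38

L = 125/38 = 3.2895 bits/symbol


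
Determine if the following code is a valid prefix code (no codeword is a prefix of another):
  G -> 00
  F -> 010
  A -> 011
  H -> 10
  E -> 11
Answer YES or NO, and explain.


Checking each pair (does one codeword prefix another?):
  G='00' vs F='010': no prefix
  G='00' vs A='011': no prefix
  G='00' vs H='10': no prefix
  G='00' vs E='11': no prefix
  F='010' vs G='00': no prefix
  F='010' vs A='011': no prefix
  F='010' vs H='10': no prefix
  F='010' vs E='11': no prefix
  A='011' vs G='00': no prefix
  A='011' vs F='010': no prefix
  A='011' vs H='10': no prefix
  A='011' vs E='11': no prefix
  H='10' vs G='00': no prefix
  H='10' vs F='010': no prefix
  H='10' vs A='011': no prefix
  H='10' vs E='11': no prefix
  E='11' vs G='00': no prefix
  E='11' vs F='010': no prefix
  E='11' vs A='011': no prefix
  E='11' vs H='10': no prefix
No violation found over all pairs.

YES -- this is a valid prefix code. No codeword is a prefix of any other codeword.


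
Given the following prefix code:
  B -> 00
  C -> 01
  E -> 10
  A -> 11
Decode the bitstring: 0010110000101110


Decoding step by step:
Bits 00 -> B
Bits 10 -> E
Bits 11 -> A
Bits 00 -> B
Bits 00 -> B
Bits 10 -> E
Bits 11 -> A
Bits 10 -> E


Decoded message: BEABBEAE


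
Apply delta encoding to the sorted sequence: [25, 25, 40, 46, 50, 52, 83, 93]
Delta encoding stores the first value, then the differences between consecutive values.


First value: 25
Deltas:
  25 - 25 = 0
  40 - 25 = 15
  46 - 40 = 6
  50 - 46 = 4
  52 - 50 = 2
  83 - 52 = 31
  93 - 83 = 10


Delta encoded: [25, 0, 15, 6, 4, 2, 31, 10]


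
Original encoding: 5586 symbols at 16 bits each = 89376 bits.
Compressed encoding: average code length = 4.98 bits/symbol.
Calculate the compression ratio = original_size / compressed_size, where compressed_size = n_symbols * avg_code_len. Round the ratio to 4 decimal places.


original_size = n_symbols * orig_bits = 5586 * 16 = 89376 bits
compressed_size = n_symbols * avg_code_len = 5586 * 4.98 = 27818.28 bits
ratio = original_size / compressed_size = 89376 / 27818.28 = 3.2129

Compression ratio = 3.2129


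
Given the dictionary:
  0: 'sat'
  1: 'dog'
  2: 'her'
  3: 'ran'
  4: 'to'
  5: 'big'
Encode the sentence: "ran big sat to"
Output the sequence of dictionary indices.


Look up each word in the dictionary:
  'ran' -> 3
  'big' -> 5
  'sat' -> 0
  'to' -> 4

Encoded: [3, 5, 0, 4]


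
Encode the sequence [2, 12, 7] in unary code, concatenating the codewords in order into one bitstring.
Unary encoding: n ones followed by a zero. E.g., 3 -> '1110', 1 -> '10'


Encode each number as n ones followed by a terminating 0:
  2 -> 110 (3 bits)
  12 -> 1111111111110 (13 bits)
  7 -> 11111110 (8 bits)
Total length = 3 + 13 + 8 = 24 bits.

Unary([2, 12, 7]) = 110111111111111011111110 (24 bits)


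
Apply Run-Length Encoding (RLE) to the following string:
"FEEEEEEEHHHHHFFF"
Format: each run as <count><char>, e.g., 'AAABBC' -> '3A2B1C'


Scanning runs left to right:
  i=0: run of 'F' x 1 -> '1F'
  i=1: run of 'E' x 7 -> '7E'
  i=8: run of 'H' x 5 -> '5H'
  i=13: run of 'F' x 3 -> '3F'

RLE = 1F7E5H3F
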